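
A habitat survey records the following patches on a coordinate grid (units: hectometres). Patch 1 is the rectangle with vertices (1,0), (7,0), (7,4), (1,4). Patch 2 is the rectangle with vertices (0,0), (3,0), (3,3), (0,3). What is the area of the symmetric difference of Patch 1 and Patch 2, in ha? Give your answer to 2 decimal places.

|Patch 1∩Patch 2|: x∈[1,3], y∈[0,3] → 2·3 = 6.
|Patch 1 △ Patch 2| = |Patch 1| + |Patch 2| − 2·|Patch 1∩Patch 2| = 24 + 9 − 12 = 21.00.

21.00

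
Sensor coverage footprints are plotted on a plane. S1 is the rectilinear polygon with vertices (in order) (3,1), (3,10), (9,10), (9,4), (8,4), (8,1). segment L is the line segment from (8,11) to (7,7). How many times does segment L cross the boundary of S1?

1

The segment meets the boundary at (7.75,10).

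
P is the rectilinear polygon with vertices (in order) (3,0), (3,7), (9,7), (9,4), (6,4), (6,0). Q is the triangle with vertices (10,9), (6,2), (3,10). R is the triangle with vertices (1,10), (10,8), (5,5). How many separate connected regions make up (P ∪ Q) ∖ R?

2

(P ∪ Q) ∖ R splits into 2 disjoint pieces (area 26.3348, area 4.7616).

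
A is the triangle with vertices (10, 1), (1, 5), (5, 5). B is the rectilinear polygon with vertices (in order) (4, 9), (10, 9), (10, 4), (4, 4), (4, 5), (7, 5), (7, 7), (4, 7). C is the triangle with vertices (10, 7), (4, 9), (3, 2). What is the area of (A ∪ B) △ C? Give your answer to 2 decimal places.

25.91

|A ∪ B| = 30.375.
|(A ∪ B) ∩ C| = 13.2333.
|(A ∪ B) △ C| = 30.375 + 22 − 26.4667 = 25.91.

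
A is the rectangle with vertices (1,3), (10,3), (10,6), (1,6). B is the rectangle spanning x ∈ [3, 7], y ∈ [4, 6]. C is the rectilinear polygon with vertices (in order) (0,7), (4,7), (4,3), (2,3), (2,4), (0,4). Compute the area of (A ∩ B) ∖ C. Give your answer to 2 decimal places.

|A ∩ B| = 8.
|(A ∩ B) ∩ C| = 2.
|(A ∩ B) ∖ C| = 8 − 2 = 6.00.

6.00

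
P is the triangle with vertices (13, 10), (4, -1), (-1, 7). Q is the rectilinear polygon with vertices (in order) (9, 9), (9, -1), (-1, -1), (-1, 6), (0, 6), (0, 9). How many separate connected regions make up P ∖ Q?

2

P ∖ Q splits into 2 disjoint pieces (area 8.1111, area 0.7946).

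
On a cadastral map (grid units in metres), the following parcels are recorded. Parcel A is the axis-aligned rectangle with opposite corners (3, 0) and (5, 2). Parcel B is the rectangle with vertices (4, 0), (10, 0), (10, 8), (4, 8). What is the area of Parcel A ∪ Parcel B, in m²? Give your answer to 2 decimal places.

50.00

By inclusion–exclusion:
Individual areas: |Parcel A| = 4, |Parcel B| = 48.
|Parcel A∩Parcel B|: x∈[4,5], y∈[0,2] → 1·2 = 2.
|Parcel A ∪ Parcel B| = 52 − 2 = 50.00.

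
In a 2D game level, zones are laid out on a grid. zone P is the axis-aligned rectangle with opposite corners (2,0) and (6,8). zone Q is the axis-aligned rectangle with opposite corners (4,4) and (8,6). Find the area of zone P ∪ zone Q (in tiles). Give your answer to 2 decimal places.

By inclusion–exclusion:
Individual areas: |zone P| = 32, |zone Q| = 8.
|zone P∩zone Q|: x∈[4,6], y∈[4,6] → 2·2 = 4.
|zone P ∪ zone Q| = 40 − 4 = 36.00.

36.00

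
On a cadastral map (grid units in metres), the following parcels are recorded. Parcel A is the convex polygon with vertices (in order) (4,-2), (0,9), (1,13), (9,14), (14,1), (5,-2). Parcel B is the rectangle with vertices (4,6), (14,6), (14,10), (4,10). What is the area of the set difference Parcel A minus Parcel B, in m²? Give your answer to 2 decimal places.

|Parcel A| = 149, |Parcel A∩Parcel B| = 29.2308.
|Parcel A ∖ Parcel B| = |Parcel A| − |Parcel A∩Parcel B| = 149 − 29.2308 = 119.77.

119.77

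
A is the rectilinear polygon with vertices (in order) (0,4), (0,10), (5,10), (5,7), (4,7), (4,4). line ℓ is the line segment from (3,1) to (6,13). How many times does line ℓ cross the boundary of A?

The segment meets the boundary at (5,9), (4.5,7), (4,5), (3.75,4).

4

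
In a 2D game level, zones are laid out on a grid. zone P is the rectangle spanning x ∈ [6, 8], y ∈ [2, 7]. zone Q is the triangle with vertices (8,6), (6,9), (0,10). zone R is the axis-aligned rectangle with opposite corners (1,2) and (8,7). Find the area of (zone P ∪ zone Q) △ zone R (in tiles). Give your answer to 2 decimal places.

32.33

|zone P ∪ zone Q| = 17.3333.
|(zone P ∪ zone Q) ∩ zone R| = 10.
|(zone P ∪ zone Q) △ zone R| = 17.3333 + 35 − 20 = 32.33.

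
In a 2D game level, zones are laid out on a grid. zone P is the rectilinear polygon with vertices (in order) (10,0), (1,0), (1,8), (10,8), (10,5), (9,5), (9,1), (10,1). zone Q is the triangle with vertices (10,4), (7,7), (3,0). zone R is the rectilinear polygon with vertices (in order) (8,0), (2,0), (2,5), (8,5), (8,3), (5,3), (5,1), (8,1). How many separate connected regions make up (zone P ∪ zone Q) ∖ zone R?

1

(zone P ∪ zone Q) ∖ zone R is a single connected region.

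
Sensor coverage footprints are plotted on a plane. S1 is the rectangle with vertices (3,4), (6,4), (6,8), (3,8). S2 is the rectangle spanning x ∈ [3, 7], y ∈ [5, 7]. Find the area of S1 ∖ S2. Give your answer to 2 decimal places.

|S1∩S2|: x∈[3,6], y∈[5,7] → 3·2 = 6.
|S1| = 12.
|S1 ∖ S2| = |S1| − |S1∩S2| = 12 − 6 = 6.00.

6.00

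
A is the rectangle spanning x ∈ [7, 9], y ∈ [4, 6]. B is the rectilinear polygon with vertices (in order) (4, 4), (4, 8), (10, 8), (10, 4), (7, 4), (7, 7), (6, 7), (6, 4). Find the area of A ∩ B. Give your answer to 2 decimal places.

The intersection is the polygon with vertices (9,6), (9,4), (7,4), (7,6).
By the shoelace formula its area is 4.00.

4.00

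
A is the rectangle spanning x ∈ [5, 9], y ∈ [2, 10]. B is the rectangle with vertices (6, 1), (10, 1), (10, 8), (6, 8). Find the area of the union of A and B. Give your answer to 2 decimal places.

42.00

By inclusion–exclusion:
Individual areas: |A| = 32, |B| = 28.
|A∩B|: x∈[6,9], y∈[2,8] → 3·6 = 18.
|A ∪ B| = 60 − 18 = 42.00.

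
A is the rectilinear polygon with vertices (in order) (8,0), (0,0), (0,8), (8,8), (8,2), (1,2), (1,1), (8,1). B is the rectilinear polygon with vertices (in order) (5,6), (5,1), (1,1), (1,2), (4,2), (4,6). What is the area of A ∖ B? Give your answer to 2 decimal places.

53.00

|A| = 57, |A∩B| = 4.
|A ∖ B| = |A| − |A∩B| = 57 − 4 = 53.00.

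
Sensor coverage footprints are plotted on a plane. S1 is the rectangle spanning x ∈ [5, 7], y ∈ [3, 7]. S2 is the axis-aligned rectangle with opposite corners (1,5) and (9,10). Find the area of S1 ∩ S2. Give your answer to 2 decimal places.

|S1∩S2|: x∈[5,7], y∈[5,7] → 2·2 = 4.

4.00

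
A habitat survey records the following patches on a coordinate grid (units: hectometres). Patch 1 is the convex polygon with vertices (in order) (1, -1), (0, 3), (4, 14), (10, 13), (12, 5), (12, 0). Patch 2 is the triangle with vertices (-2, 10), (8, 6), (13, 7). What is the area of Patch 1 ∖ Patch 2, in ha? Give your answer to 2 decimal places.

|Patch 1| = 137.5, |Patch 1∩Patch 2| = 12.8674.
|Patch 1 ∖ Patch 2| = |Patch 1| − |Patch 1∩Patch 2| = 137.5 − 12.8674 = 124.63.

124.63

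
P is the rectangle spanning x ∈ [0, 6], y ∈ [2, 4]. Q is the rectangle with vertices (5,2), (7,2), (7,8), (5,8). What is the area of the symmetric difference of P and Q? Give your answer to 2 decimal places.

20.00

|P∩Q|: x∈[5,6], y∈[2,4] → 1·2 = 2.
|P △ Q| = |P| + |Q| − 2·|P∩Q| = 12 + 12 − 4 = 20.00.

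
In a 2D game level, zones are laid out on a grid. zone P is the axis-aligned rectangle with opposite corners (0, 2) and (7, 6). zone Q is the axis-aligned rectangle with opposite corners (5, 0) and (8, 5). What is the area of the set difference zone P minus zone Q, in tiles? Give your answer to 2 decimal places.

|zone P∩zone Q|: x∈[5,7], y∈[2,5] → 2·3 = 6.
|zone P| = 28.
|zone P ∖ zone Q| = |zone P| − |zone P∩zone Q| = 28 − 6 = 22.00.

22.00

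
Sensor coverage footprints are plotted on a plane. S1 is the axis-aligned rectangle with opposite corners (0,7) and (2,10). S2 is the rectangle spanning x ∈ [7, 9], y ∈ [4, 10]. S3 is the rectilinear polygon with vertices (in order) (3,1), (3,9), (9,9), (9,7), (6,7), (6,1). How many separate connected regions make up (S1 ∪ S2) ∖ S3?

3

(S1 ∪ S2) ∖ S3 splits into 3 disjoint pieces (area 6, area 6, area 2).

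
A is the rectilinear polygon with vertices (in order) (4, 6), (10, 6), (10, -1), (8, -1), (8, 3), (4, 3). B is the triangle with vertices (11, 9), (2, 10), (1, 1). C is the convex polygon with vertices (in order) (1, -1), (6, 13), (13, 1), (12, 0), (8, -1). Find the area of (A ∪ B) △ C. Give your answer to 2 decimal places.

61.75

|A ∪ B| = 62.775.
|(A ∪ B) ∩ C| = 44.2643.
|(A ∪ B) △ C| = 62.775 + 87.5 − 88.5286 = 61.75.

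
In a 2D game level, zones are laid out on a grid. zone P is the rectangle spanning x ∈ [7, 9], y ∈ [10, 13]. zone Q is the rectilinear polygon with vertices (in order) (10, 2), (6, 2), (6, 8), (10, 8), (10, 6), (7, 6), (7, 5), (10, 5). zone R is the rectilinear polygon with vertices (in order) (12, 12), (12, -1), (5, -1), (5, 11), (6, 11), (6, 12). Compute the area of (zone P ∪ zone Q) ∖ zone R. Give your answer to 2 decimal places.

|zone P ∪ zone Q| = 27.
|(zone P ∪ zone Q) ∩ zone R| = 25.
|(zone P ∪ zone Q) ∖ zone R| = 27 − 25 = 2.00.

2.00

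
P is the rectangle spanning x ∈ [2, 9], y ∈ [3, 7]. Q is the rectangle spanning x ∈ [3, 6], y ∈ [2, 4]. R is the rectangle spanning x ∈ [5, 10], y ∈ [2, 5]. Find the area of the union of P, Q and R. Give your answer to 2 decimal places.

37.00

By inclusion–exclusion:
Individual areas: |P| = 28, |Q| = 6, |R| = 15.
|P∩Q|: x∈[3,6], y∈[3,4] → 3·1 = 3.
|P∩R|: x∈[5,9], y∈[3,5] → 4·2 = 8.
|Q∩R|: x∈[5,6], y∈[2,4] → 1·2 = 2.
|P∩Q∩R| = 1.
|P ∪ Q ∪ R| = 49 − 13 + 1 = 37.00.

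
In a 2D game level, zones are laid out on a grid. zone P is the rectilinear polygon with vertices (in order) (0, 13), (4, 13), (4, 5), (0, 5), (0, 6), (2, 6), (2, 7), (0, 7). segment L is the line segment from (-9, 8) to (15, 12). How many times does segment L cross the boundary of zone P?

The segment meets the boundary at (4,10.167), (0,9.5).

2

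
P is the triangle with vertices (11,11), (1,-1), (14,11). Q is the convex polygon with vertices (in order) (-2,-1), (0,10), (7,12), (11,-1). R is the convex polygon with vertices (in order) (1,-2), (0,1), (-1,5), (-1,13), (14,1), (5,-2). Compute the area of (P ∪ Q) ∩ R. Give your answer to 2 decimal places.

|P ∪ Q| = 131.1245.
|(P ∪ Q) ∩ R| = 92.86.

92.86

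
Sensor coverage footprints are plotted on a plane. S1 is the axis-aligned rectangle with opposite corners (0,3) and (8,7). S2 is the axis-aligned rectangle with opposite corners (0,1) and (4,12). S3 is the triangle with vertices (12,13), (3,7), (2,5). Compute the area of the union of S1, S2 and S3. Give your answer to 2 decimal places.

64.17

By inclusion–exclusion:
Individual areas: |S1| = 32, |S2| = 44, |S3| = 6.
|S1∩S2|: x∈[0,4], y∈[3,7] → 4·4 = 16.
|S1∩S3| = 1.5.
|S2∩S3| = 1.7333.
|S1∩S2∩S3| = 1.4.
|S1 ∪ S2 ∪ S3| = 82 − 19.2333 + 1.4 = 64.17.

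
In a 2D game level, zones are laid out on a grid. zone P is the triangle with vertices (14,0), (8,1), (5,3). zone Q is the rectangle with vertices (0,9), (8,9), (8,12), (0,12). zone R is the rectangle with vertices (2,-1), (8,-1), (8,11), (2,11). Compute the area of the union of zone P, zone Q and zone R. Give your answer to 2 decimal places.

87.00

By inclusion–exclusion:
Individual areas: |zone P| = 4.5, |zone Q| = 24, |zone R| = 72.
|zone P∩zone Q| = 0.
|zone P∩zone R| = 1.5.
|zone Q∩zone R|: x∈[2,8], y∈[9,11] → 6·2 = 12.
|zone P∩zone Q∩zone R| = 0.
|zone P ∪ zone Q ∪ zone R| = 100.5 − 13.5 + 0 = 87.00.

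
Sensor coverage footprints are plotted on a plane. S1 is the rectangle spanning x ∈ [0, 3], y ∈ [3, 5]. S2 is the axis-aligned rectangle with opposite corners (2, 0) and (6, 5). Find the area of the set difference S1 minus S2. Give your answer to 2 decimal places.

|S1∩S2|: x∈[2,3], y∈[3,5] → 1·2 = 2.
|S1| = 6.
|S1 ∖ S2| = |S1| − |S1∩S2| = 6 − 2 = 4.00.

4.00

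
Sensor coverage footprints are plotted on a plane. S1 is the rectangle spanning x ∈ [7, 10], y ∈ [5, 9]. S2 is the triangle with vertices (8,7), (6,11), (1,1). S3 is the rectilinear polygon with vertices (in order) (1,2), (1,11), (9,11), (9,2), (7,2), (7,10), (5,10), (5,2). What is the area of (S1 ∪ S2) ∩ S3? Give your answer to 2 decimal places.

|S1 ∪ S2| = 30.5714.
|(S1 ∪ S2) ∩ S3| = 17.31.

17.31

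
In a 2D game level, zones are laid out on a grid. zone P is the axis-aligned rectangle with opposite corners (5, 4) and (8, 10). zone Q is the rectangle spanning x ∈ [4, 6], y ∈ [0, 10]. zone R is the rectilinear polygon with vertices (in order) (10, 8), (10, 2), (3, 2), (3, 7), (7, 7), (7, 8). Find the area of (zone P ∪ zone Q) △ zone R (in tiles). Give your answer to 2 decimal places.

|zone P ∪ zone Q| = 32.
|(zone P ∪ zone Q) ∩ zone R| = 17.
|(zone P ∪ zone Q) △ zone R| = 32 + 38 − 34 = 36.00.

36.00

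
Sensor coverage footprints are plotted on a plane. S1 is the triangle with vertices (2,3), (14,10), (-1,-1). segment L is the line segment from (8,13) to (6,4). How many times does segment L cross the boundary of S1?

The segment meets the boundary at (6.035,4.159), (6.34,5.532).

2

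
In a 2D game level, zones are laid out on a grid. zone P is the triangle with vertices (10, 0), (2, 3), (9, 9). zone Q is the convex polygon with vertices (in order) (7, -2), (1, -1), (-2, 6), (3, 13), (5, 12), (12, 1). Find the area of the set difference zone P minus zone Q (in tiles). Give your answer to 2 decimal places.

2.95

|zone P| = 34.5, |zone P∩zone Q| = 31.5507.
|zone P ∖ zone Q| = |zone P| − |zone P∩zone Q| = 34.5 − 31.5507 = 2.95.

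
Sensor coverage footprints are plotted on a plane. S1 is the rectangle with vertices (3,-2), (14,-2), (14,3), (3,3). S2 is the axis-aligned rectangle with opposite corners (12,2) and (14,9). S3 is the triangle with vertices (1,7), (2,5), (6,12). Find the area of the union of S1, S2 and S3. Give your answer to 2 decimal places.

By inclusion–exclusion:
Individual areas: |S1| = 55, |S2| = 14, |S3| = 7.5.
|S1∩S2|: x∈[12,14], y∈[2,3] → 2·1 = 2.
|S1∩S3| = 0.
|S2∩S3| = 0.
|S1∩S2∩S3| = 0.
|S1 ∪ S2 ∪ S3| = 76.5 − 2 + 0 = 74.50.

74.50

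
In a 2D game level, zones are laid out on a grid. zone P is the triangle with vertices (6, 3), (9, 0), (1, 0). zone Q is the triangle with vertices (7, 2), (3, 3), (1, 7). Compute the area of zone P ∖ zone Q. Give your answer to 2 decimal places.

11.39

|zone P| = 12, |zone P∩zone Q| = 0.6129.
|zone P ∖ zone Q| = |zone P| − |zone P∩zone Q| = 12 − 0.6129 = 11.39.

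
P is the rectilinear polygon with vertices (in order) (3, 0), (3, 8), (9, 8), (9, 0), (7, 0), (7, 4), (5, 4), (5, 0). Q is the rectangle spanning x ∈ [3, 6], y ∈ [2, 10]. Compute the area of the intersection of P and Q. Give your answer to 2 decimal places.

16.00

The intersection is the polygon with vertices (3,8), (6,8), (6,4), (5,4), (5,2), (3,2).
By the shoelace formula its area is 16.00.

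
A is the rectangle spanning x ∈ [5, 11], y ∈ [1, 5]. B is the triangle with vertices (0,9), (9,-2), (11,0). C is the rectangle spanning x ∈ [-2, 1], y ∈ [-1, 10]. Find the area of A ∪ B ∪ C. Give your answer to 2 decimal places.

By inclusion–exclusion:
Individual areas: |A| = 24, |B| = 20, |C| = 33.
|A∩B| = 7.8788.
|A∩C| = 0 (no overlap).
|B∩C| = 0.202.
|A∩B∩C| = 0.
|A ∪ B ∪ C| = 77 − 8.0808 + 0 = 68.92.

68.92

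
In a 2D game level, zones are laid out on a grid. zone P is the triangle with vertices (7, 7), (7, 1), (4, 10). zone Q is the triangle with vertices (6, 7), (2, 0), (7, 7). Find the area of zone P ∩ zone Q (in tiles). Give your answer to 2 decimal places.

The intersection is the polygon with vertices (5.368,5.895), (6,7), (7,7), (5.636,5.091).
By the shoelace formula its area is 1.36.

1.36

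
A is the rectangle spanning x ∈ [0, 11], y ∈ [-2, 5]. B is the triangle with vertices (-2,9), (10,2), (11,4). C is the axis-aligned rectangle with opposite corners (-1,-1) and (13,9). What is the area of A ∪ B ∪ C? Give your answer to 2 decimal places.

By inclusion–exclusion:
Individual areas: |A| = 77, |B| = 15.5, |C| = 140.
|A∩B| = 8.4143.
|A∩C|: x∈[0,11], y∈[-1,5] → 11·6 = 66.
|B∩C| = 15.4006.
|A∩B∩C| = 8.4143.
|A ∪ B ∪ C| = 232.5 − 89.8149 + 8.4143 = 151.10.

151.10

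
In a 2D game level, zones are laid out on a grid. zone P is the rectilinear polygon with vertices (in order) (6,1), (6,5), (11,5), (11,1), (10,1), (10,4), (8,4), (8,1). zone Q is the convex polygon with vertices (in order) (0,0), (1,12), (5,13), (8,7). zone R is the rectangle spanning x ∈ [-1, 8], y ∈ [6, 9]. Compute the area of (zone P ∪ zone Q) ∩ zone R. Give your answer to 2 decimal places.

20.55

The region (zone P ∪ zone Q) ∩ zone R is the polygon with vertices (8,7), (6.857,6), (0.5,6), (0.75,9), (7,9).
By the shoelace formula its area is 20.55.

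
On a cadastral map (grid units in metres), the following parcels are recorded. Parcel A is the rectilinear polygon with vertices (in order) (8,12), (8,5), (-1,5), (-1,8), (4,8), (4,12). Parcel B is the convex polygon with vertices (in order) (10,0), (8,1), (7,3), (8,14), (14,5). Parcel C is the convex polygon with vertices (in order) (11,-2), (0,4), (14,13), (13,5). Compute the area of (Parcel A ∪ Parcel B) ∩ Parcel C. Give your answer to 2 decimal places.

55.06

|Parcel A ∪ Parcel B| = 92.
|(Parcel A ∪ Parcel B) ∩ Parcel C| = 55.06.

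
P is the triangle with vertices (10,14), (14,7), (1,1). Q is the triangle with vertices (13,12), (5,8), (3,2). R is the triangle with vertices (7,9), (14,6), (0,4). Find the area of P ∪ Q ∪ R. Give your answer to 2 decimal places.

By inclusion–exclusion:
Individual areas: |P| = 57.5, |Q| = 20, |R| = 28.
|P∩Q| = 18.3022.
|P∩R| = 21.0543.
|Q∩R| = 11.2729.
|P∩Q∩R| = 10.4016.
|P ∪ Q ∪ R| = 105.5 − 50.6294 + 10.4016 = 65.27.

65.27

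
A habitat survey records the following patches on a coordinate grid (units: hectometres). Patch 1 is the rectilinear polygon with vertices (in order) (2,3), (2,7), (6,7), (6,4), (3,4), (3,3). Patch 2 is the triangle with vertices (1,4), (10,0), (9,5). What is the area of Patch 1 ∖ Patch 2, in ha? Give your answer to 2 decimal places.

10.83

|Patch 1| = 13, |Patch 1∩Patch 2| = 2.1667.
|Patch 1 ∖ Patch 2| = |Patch 1| − |Patch 1∩Patch 2| = 13 − 2.1667 = 10.83.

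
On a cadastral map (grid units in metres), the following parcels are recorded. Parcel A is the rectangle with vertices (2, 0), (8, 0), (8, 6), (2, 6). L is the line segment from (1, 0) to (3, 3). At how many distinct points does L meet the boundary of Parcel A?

1

The segment meets the boundary at (2,1.5).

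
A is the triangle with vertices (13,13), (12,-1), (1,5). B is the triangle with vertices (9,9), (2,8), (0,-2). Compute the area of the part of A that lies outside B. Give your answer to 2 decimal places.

|A| = 80, |A∩B| = 17.2041.
|A ∖ B| = |A| − |A∩B| = 80 − 17.2041 = 62.80.

62.80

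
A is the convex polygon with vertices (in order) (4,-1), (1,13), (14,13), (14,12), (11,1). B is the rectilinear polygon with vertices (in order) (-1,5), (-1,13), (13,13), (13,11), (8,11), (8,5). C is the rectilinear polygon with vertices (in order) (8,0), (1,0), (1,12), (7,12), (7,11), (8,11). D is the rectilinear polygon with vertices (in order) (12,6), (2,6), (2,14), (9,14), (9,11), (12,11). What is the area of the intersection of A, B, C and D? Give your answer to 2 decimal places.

The intersection is the polygon with vertices (2,8.333), (2,12), (7,12), (7,11), (8,11), (8,6), (2.5,6).
By the shoelace formula its area is 34.42.

34.42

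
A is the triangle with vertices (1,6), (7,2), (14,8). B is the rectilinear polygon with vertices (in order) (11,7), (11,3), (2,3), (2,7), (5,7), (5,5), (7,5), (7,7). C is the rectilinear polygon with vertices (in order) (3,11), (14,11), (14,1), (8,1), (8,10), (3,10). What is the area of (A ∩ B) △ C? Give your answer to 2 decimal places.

|A ∩ B| = 22.6108.
|(A ∩ B) ∩ C| = 8.5595.
|(A ∩ B) △ C| = 22.6108 + 65 − 17.119 = 70.49.

70.49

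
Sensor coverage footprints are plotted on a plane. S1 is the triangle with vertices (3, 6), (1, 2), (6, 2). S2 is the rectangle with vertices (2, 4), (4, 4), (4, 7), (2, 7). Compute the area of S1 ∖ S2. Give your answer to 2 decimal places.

|S1| = 10, |S1∩S2| = 2.3333.
|S1 ∖ S2| = |S1| − |S1∩S2| = 10 − 2.3333 = 7.67.

7.67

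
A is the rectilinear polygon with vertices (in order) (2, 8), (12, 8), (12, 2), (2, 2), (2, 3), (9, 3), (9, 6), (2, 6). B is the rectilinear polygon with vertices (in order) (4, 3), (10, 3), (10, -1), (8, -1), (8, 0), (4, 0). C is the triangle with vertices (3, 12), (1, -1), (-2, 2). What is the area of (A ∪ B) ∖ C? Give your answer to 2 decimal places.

52.54

|A ∪ B| = 53.
|(A ∪ B) ∩ C| = 0.4615.
|(A ∪ B) ∖ C| = 53 − 0.4615 = 52.54.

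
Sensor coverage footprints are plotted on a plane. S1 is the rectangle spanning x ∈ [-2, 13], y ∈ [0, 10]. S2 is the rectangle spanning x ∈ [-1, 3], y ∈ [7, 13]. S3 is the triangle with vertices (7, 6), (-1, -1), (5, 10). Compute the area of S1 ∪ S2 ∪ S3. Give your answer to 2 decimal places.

By inclusion–exclusion:
Individual areas: |S1| = 150, |S2| = 24, |S3| = 23.
|S1∩S2|: x∈[-1,3], y∈[7,10] → 4·3 = 12.
|S1∩S3| = 22.7013.
|S2∩S3| = 0.
|S1∩S2∩S3| = 0.
|S1 ∪ S2 ∪ S3| = 197 − 34.7013 + 0 = 162.30.

162.30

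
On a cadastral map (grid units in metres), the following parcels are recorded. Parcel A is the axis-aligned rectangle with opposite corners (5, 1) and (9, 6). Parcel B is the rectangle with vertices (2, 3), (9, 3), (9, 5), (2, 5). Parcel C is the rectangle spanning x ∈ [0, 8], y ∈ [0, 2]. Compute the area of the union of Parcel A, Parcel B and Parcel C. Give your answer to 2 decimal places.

39.00

By inclusion–exclusion:
Individual areas: |Parcel A| = 20, |Parcel B| = 14, |Parcel C| = 16.
|Parcel A∩Parcel B|: x∈[5,9], y∈[3,5] → 4·2 = 8.
|Parcel A∩Parcel C|: x∈[5,8], y∈[1,2] → 3·1 = 3.
|Parcel B∩Parcel C| = 0 (no overlap).
|Parcel A∩Parcel B∩Parcel C| = 0.
|Parcel A ∪ Parcel B ∪ Parcel C| = 50 − 11 + 0 = 39.00.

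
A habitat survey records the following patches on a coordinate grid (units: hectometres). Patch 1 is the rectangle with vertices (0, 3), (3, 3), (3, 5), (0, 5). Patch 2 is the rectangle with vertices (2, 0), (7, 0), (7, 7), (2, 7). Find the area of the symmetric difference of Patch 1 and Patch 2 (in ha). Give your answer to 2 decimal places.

37.00

|Patch 1∩Patch 2|: x∈[2,3], y∈[3,5] → 1·2 = 2.
|Patch 1 △ Patch 2| = |Patch 1| + |Patch 2| − 2·|Patch 1∩Patch 2| = 6 + 35 − 4 = 37.00.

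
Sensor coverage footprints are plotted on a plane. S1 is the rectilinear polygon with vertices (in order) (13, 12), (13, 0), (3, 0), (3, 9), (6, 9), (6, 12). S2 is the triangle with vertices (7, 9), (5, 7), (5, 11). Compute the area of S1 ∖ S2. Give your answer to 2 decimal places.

108.50

|S1| = 111, |S1∩S2| = 2.5.
|S1 ∖ S2| = |S1| − |S1∩S2| = 111 − 2.5 = 108.50.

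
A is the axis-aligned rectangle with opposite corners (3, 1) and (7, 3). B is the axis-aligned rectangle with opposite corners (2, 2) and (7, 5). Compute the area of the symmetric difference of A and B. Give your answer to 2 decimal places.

|A∩B|: x∈[3,7], y∈[2,3] → 4·1 = 4.
|A △ B| = |A| + |B| − 2·|A∩B| = 8 + 15 − 8 = 15.00.

15.00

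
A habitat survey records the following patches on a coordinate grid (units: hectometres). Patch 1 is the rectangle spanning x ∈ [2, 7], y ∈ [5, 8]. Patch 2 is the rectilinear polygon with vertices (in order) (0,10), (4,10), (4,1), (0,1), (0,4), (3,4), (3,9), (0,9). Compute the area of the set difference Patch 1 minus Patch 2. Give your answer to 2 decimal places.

|Patch 1| = 15, |Patch 1∩Patch 2| = 3.
|Patch 1 ∖ Patch 2| = |Patch 1| − |Patch 1∩Patch 2| = 15 − 3 = 12.00.

12.00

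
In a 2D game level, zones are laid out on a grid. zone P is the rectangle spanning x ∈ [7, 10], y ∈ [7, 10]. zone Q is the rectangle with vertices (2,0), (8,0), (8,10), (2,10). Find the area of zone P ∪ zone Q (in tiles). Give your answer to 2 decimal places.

By inclusion–exclusion:
Individual areas: |zone P| = 9, |zone Q| = 60.
|zone P∩zone Q|: x∈[7,8], y∈[7,10] → 1·3 = 3.
|zone P ∪ zone Q| = 69 − 3 = 66.00.

66.00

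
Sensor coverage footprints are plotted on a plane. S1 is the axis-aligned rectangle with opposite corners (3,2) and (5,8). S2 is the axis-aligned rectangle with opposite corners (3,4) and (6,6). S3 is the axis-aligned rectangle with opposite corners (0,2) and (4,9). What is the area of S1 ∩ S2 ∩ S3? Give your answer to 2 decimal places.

2.00

The intersection is the polygon with vertices (3,4), (3,6), (4,6), (4,4).
By the shoelace formula its area is 2.00.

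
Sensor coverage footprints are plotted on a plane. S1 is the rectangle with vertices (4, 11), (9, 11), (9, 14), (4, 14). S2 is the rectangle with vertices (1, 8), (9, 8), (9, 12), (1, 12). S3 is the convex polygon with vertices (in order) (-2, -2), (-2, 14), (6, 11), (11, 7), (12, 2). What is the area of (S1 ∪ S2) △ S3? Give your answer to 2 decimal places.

|S1 ∪ S2| = 42.
|(S1 ∪ S2) ∩ S3| = 24.0667.
|(S1 ∪ S2) △ S3| = 42 + 149.5 − 48.1333 = 143.37.

143.37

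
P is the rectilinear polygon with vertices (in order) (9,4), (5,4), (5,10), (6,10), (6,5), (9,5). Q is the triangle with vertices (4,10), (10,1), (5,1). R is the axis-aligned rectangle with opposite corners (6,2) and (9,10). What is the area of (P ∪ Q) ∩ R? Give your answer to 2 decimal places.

9.58

|P ∪ Q| = 26.0833.
|(P ∪ Q) ∩ R| = 9.58.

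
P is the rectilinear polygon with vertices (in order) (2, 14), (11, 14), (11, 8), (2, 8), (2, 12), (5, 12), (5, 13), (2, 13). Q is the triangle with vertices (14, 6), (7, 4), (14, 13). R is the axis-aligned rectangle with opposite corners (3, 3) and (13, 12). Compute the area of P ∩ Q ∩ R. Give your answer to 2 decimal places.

The intersection is the polygon with vertices (10.111,8), (11,9.143), (11,8).
By the shoelace formula its area is 0.51.

0.51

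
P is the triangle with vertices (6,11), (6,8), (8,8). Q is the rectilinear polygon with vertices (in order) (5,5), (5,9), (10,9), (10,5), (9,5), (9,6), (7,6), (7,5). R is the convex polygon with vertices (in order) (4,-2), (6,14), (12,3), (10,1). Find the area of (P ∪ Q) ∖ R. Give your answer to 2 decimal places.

2.05

|P ∪ Q| = 19.3333.
|(P ∪ Q) ∩ R| = 17.286.
|(P ∪ Q) ∖ R| = 19.3333 − 17.286 = 2.05.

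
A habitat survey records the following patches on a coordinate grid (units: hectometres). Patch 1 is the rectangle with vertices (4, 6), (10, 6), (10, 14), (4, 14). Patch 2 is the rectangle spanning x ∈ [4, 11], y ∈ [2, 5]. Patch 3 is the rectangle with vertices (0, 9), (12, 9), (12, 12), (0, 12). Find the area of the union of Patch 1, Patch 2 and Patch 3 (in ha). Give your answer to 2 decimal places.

87.00

By inclusion–exclusion:
Individual areas: |Patch 1| = 48, |Patch 2| = 21, |Patch 3| = 36.
|Patch 1∩Patch 2| = 0 (no overlap).
|Patch 1∩Patch 3|: x∈[4,10], y∈[9,12] → 6·3 = 18.
|Patch 2∩Patch 3| = 0 (no overlap).
|Patch 1∩Patch 2∩Patch 3| = 0.
|Patch 1 ∪ Patch 2 ∪ Patch 3| = 105 − 18 + 0 = 87.00.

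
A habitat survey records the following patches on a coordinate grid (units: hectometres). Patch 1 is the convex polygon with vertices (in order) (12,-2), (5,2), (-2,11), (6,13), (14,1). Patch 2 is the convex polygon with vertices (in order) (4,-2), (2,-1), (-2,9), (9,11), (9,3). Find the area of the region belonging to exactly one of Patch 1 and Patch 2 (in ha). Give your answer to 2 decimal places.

87.72

|Patch 1| = 107.5, |Patch 2| = 94.5, |Patch 1∩Patch 2| = 57.1411.
|Patch 1 △ Patch 2| = |Patch 1| + |Patch 2| − 2·|Patch 1∩Patch 2| = 107.5 + 94.5 − 114.2822 = 87.72.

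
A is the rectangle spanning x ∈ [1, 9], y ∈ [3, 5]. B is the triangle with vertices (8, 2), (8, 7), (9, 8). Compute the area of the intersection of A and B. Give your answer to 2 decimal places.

0.67

The intersection is the polygon with vertices (8.5,5), (8.167,3), (8,3), (8,5).
By the shoelace formula its area is 0.67.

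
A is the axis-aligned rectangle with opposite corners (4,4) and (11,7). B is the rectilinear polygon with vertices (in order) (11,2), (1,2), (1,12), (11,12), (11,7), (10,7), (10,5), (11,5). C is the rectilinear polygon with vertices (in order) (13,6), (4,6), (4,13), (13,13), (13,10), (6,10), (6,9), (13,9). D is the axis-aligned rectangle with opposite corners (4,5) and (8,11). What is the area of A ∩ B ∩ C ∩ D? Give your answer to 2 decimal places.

4.00

The intersection is the polygon with vertices (8,7), (8,6), (4,6), (4,7).
By the shoelace formula its area is 4.00.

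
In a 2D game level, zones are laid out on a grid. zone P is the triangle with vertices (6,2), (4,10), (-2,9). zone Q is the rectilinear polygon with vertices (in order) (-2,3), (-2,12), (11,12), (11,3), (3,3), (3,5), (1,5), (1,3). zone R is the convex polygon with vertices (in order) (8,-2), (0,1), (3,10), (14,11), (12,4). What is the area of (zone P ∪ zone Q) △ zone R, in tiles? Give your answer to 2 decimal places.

102.99

|zone P ∪ zone Q| = 113.5268.
|(zone P ∪ zone Q) ∩ zone R| = 63.7692.
|(zone P ∪ zone Q) △ zone R| = 113.5268 + 117 − 127.5384 = 102.99.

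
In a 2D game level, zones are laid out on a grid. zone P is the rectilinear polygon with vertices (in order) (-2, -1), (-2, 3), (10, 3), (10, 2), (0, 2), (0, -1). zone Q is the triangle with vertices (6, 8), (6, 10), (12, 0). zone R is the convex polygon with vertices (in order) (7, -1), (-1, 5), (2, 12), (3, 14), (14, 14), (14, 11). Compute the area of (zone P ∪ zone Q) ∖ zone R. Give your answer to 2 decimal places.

12.18

|zone P ∪ zone Q| = 23.9583.
|(zone P ∪ zone Q) ∩ zone R| = 11.7811.
|(zone P ∪ zone Q) ∖ zone R| = 23.9583 − 11.7811 = 12.18.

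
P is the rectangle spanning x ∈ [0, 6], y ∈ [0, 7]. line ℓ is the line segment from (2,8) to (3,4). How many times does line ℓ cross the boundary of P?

1

The segment meets the boundary at (2.25,7).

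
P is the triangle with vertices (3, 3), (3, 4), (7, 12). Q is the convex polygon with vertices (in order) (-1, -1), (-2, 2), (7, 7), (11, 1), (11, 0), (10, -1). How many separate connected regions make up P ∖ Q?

1

P ∖ Q is a single connected region.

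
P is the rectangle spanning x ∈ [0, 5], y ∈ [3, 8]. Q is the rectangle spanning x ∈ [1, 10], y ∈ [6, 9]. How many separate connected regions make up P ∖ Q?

P ∖ Q is a single connected region.

1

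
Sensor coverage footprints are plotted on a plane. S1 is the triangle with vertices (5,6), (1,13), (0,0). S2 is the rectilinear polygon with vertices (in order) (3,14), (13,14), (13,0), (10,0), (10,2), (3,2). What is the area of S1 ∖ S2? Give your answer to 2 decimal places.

23.60

|S1| = 29.5, |S1∩S2| = 5.9.
|S1 ∖ S2| = |S1| − |S1∩S2| = 29.5 − 5.9 = 23.60.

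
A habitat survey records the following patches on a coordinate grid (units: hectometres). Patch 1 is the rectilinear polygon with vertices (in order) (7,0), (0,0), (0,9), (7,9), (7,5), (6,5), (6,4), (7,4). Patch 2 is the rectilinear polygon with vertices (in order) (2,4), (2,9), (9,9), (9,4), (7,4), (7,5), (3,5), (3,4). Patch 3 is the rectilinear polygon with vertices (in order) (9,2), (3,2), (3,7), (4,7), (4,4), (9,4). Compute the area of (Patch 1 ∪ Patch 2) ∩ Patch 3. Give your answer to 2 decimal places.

|Patch 1 ∪ Patch 2| = 72.
|(Patch 1 ∪ Patch 2) ∩ Patch 3| = 11.00.

11.00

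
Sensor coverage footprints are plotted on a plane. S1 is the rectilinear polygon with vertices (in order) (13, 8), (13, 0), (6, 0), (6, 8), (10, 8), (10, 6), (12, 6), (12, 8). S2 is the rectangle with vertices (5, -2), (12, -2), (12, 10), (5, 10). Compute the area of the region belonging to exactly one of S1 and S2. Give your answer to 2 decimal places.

48.00

|S1| = 52, |S2| = 84, |S1∩S2| = 44.
|S1 △ S2| = |S1| + |S2| − 2·|S1∩S2| = 52 + 84 − 88 = 48.00.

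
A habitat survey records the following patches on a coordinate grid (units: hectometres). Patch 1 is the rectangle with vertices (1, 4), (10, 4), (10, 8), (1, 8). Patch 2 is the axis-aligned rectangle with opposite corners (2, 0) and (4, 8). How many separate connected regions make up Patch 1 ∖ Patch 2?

2

Patch 1 ∖ Patch 2 splits into 2 disjoint pieces (area 24, area 4).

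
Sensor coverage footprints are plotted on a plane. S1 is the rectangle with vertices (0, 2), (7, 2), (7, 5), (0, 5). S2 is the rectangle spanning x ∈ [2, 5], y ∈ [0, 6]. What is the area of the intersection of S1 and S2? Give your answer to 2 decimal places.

|S1∩S2|: x∈[2,5], y∈[2,5] → 3·3 = 9.

9.00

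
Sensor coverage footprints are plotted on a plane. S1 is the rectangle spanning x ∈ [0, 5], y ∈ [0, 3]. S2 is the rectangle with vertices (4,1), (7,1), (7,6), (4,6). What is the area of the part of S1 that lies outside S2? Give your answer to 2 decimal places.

|S1∩S2|: x∈[4,5], y∈[1,3] → 1·2 = 2.
|S1| = 15.
|S1 ∖ S2| = |S1| − |S1∩S2| = 15 − 2 = 13.00.

13.00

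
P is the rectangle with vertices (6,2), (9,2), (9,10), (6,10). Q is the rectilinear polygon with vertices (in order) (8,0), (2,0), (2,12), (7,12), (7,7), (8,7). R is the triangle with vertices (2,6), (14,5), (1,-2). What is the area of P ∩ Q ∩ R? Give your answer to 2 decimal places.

7.17

The intersection is the polygon with vertices (6,5.667), (8,5.5), (8,2), (6,2).
By the shoelace formula its area is 7.17.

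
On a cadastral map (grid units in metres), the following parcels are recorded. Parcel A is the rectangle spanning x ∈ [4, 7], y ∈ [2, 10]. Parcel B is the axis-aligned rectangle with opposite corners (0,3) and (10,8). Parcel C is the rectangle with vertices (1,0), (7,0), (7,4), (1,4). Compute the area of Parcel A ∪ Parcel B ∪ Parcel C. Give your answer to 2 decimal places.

By inclusion–exclusion:
Individual areas: |Parcel A| = 24, |Parcel B| = 50, |Parcel C| = 24.
|Parcel A∩Parcel B|: x∈[4,7], y∈[3,8] → 3·5 = 15.
|Parcel A∩Parcel C|: x∈[4,7], y∈[2,4] → 3·2 = 6.
|Parcel B∩Parcel C|: x∈[1,7], y∈[3,4] → 6·1 = 6.
|Parcel A∩Parcel B∩Parcel C| = 3.
|Parcel A ∪ Parcel B ∪ Parcel C| = 98 − 27 + 3 = 74.00.

74.00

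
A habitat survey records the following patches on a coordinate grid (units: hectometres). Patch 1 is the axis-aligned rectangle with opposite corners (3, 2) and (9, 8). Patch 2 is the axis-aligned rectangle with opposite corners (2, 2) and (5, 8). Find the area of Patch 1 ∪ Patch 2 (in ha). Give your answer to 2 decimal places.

42.00

By inclusion–exclusion:
Individual areas: |Patch 1| = 36, |Patch 2| = 18.
|Patch 1∩Patch 2|: x∈[3,5], y∈[2,8] → 2·6 = 12.
|Patch 1 ∪ Patch 2| = 54 − 12 = 42.00.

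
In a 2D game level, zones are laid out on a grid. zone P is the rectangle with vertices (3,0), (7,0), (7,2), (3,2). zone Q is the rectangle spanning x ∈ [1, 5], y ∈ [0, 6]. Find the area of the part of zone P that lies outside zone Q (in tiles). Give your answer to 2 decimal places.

|zone P∩zone Q|: x∈[3,5], y∈[0,2] → 2·2 = 4.
|zone P| = 8.
|zone P ∖ zone Q| = |zone P| − |zone P∩zone Q| = 8 − 4 = 4.00.

4.00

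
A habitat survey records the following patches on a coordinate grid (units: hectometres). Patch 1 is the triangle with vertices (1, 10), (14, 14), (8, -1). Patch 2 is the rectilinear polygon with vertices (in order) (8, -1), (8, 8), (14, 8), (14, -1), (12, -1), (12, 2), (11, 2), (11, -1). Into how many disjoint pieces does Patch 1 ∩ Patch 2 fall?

1

Patch 1 ∩ Patch 2 is a single connected region.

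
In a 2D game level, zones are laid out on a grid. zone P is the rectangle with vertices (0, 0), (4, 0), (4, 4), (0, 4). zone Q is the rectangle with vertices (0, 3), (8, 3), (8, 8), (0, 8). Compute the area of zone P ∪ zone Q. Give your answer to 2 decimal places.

By inclusion–exclusion:
Individual areas: |zone P| = 16, |zone Q| = 40.
|zone P∩zone Q|: x∈[0,4], y∈[3,4] → 4·1 = 4.
|zone P ∪ zone Q| = 56 − 4 = 52.00.

52.00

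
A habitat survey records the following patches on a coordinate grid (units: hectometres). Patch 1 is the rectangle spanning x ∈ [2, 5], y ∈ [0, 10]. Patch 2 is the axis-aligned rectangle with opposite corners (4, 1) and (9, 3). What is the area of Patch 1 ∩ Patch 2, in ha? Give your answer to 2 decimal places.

|Patch 1∩Patch 2|: x∈[4,5], y∈[1,3] → 1·2 = 2.

2.00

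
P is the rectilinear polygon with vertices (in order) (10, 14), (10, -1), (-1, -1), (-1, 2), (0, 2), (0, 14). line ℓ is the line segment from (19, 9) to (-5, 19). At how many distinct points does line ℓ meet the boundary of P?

The segment meets the boundary at (7,14), (10,12.75).

2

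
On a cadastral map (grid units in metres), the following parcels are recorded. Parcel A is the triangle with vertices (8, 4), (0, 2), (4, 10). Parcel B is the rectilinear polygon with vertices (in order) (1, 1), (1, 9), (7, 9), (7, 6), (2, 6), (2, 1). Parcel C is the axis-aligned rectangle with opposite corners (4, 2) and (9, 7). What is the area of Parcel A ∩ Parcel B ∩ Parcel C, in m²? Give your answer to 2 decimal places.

2.33

The intersection is the polygon with vertices (6.667,6), (4,6), (4,7), (6,7).
By the shoelace formula its area is 2.33.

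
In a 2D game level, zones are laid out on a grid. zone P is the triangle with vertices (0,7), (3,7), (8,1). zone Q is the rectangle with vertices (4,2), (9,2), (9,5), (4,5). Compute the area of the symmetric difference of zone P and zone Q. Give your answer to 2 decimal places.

17.83

|zone P| = 9, |zone Q| = 15, |zone P∩zone Q| = 3.0833.
|zone P △ zone Q| = |zone P| + |zone Q| − 2·|zone P∩zone Q| = 9 + 15 − 6.1667 = 17.83.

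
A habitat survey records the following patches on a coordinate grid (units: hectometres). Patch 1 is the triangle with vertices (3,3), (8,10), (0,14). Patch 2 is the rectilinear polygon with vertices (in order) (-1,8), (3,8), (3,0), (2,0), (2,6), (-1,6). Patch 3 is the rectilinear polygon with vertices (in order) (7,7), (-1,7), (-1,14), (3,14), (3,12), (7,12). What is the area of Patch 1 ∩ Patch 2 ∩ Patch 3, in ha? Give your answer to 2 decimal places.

The intersection is the polygon with vertices (3,8), (3,7), (1.909,7), (1.636,8).
By the shoelace formula its area is 1.23.

1.23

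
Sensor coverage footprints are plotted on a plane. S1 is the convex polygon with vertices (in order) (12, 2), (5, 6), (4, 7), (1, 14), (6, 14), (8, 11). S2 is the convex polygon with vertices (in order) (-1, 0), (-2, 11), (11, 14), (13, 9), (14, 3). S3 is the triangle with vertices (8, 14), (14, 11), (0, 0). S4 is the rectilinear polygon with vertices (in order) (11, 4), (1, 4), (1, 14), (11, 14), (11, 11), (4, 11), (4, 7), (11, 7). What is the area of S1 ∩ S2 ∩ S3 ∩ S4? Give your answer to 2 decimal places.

6.11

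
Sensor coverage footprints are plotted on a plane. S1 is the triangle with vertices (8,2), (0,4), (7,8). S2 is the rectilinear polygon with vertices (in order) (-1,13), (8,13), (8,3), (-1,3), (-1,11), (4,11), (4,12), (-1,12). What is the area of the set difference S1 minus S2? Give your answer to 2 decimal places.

|S1| = 23, |S1∩S2| = 21.0833.
|S1 ∖ S2| = |S1| − |S1∩S2| = 23 − 21.0833 = 1.92.

1.92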